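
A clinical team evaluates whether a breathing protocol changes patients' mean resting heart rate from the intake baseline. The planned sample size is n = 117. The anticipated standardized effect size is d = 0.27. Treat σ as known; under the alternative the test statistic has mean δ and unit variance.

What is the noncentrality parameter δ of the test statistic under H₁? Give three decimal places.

δ ≈ 2.920

The noncentrality parameter scales effect size by the design's sample-size factor: δ = d·√n = 0.27 × √117 = 2.9205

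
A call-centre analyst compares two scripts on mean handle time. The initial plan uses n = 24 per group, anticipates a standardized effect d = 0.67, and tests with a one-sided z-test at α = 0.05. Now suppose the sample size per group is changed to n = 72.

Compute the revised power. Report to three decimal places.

With n = 72 per group: δ = d·√(n/2) = 0.67 × √(72/2) = 4.0200. Critical value z_{0.05} = 1.645.
Revised power = Φ(δ − 1.645) = Φ(2.375) = 0.9912.

Power ≈ 0.991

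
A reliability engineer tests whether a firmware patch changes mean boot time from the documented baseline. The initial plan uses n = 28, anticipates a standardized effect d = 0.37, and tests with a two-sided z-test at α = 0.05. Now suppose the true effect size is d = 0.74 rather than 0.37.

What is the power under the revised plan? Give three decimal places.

With d = 0.74: δ = d·√n = 0.74 × √28 = 3.9157. Critical value z_{0.025} = 1.960.
Revised power = Φ(δ − 1.960) + Φ(−δ − 1.960) = Φ(1.956) + Φ(-5.876) = 0.9748 + 0.0000 = 0.9748.

Power ≈ 0.975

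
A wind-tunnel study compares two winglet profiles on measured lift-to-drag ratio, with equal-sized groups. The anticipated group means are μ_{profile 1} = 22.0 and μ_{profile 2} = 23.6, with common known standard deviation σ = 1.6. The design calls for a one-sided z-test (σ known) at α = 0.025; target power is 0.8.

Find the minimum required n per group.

n = 16 per group

Standardized effect: d = |μ_{profile 1} − μ_{profile 2}| / σ = |22.0 − 23.6| / 1.6 = 1.0000
Set Φ(δ − 1.960) = 0.8; then δ − 1.960 = Φ⁻¹(0.8) = 0.842, giving δ = 2.802.
δ = d·√(n/2) ⇒ n = 2(δ/d)² = 2 × (2.802 / 1.0000)² = 15.70.
Rounding up, n = 16 per group.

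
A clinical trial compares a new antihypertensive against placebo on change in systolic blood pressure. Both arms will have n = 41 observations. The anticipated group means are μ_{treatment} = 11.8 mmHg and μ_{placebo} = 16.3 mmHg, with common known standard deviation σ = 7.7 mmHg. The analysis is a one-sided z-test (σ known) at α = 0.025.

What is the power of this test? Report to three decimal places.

Power ≈ 0.754

Standardized effect: d = |μ_{treatment} − μ_{placebo}| / σ = |11.8 − 16.3| / 7.7 = 0.5844
Noncentrality parameter: λ = d·√(n/2) = 0.5844 × √(41/2) = 2.6461
Critical value for a one-sided test at α = 0.025: z_α = 1.960.
Power = P(Z > 1.960 − λ) = Φ(0.686) = 0.7537.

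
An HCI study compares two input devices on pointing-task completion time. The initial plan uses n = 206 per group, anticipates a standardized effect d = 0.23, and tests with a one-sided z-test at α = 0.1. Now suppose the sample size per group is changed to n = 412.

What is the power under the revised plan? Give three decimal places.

Power ≈ 0.978

With n = 412 per group: δ = d·√(n/2) = 0.23 × √(412/2) = 3.3011. Critical value z_{0.1} = 1.282.
Revised power = Φ(δ − 1.282) = Φ(2.020) = 0.9783.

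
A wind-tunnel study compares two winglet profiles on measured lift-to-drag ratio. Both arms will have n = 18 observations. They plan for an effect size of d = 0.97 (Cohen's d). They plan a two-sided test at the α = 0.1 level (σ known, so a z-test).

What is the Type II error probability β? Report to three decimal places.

Noncentrality parameter: δ = d·√(n/2) = 0.97 × √(18/2) = 2.9100
Two-sided α = 0.1 → critical value z_{0.05} = 1.645.
Power = Φ(δ − 1.645) + Φ(−δ − 1.645) = Φ(1.265) + Φ(-4.555) = 0.8971 + 0.0000 = 0.8971.
Type II error: β = 1 − power = 1 − 0.8971 = 0.1029.

β ≈ 0.103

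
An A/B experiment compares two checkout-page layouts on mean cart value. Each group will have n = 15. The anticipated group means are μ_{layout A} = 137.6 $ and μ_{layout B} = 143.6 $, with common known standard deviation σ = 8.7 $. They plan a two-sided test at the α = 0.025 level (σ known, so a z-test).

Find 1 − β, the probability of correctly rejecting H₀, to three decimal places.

Power ≈ 0.362

Standardized effect: d = |μ_{layout A} − μ_{layout B}| / σ = |137.6 − 143.6| / 8.7 = 0.6897
Noncentrality parameter: δ = d·√(n/2) = 0.6897 × √(15/2) = 1.8887
Critical value for a two-sided test at α = 0.025: z_{α/2} = 2.241.
Power = Φ(δ − 2.241) + Φ(−δ − 2.241) = Φ(-0.353) + Φ(-4.130) = 0.3622 + 0.0000 = 0.3622.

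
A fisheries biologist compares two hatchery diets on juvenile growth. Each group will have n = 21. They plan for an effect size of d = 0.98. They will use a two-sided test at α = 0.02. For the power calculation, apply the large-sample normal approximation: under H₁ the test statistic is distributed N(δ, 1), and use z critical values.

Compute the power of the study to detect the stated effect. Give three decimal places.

Power ≈ 0.802

Noncentrality parameter: δ = d·√(n/2) = 0.98 × √(21/2) = 3.1756
Critical value for a two-sided test at α = 0.02: z_{α/2} = 2.326.
Power = Φ(δ − 2.326) + Φ(−δ − 2.326) = Φ(0.849) + Φ(-5.502) = 0.8021 + 0.0000 = 0.8021.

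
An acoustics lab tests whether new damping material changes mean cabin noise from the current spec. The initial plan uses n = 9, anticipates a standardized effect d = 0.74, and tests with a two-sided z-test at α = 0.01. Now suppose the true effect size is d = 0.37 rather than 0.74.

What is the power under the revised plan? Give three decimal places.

With d = 0.37: δ = d·√n = 0.37 × √9 = 1.1100. Critical value z_{0.005} = 2.576.
Revised power = Φ(δ − 2.576) + Φ(−δ − 2.576) = Φ(-1.466) + Φ(-3.686) = 0.0713 + 0.0001 = 0.0715.

Power ≈ 0.071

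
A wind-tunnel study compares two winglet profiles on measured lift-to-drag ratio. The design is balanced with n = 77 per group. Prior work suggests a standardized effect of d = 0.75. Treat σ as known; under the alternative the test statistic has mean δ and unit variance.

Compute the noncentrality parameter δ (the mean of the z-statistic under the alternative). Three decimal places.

The noncentrality parameter scales effect size by the design's sample-size factor: δ = d·√(n/2) = 0.75 × √(77/2) = 4.6536

δ ≈ 4.654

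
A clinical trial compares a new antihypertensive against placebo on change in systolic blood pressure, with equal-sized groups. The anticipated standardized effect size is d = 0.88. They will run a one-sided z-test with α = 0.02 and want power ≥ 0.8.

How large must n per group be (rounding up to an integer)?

Set Φ(δ − 2.054) = 0.8; then δ − 2.054 = Φ⁻¹(0.8) = 0.842, giving δ = 2.895.
δ = d·√(n/2) ⇒ n = 2(δ/d)² = 2 × (2.895 / 0.88)² = 21.65.
Round up to the next whole unit.

n = 22 per group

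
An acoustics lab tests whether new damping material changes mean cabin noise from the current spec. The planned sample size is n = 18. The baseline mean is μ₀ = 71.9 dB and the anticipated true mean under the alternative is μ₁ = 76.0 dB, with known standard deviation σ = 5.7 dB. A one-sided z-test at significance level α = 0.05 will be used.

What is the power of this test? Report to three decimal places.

Power ≈ 0.920

Standardized effect: d = |μ₁ − μ₀| / σ = |76.0 − 71.9| / 5.7 = 0.7193
Noncentrality parameter: δ = d·√n = 0.7193 × √18 = 3.0517
Critical value for a one-sided test at α = 0.05: z_α = 1.645.
Power = Φ(δ − 1.645) = Φ(1.407) = 0.9203.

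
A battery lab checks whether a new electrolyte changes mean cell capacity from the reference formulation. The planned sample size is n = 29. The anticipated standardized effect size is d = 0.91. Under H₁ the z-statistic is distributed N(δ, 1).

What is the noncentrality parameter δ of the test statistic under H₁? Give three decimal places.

δ ≈ 4.900

The noncentrality parameter scales effect size by the design's sample-size factor: δ = d·√n = 0.91 × √29 = 4.9005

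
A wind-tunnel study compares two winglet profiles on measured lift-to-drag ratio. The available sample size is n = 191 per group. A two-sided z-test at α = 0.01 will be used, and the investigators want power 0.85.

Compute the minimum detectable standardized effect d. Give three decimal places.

Required noncentrality: δ = z_{0.005} + z_{0.15} = 2.576 + 1.036 = 3.612.
(Lower-tail contribution to power is negligible for δ > 0.)
δ = d·√(n/2) ⇒ d = δ/√(n/2) = 3.612/√(191/2) = 0.3696.

d ≈ 0.370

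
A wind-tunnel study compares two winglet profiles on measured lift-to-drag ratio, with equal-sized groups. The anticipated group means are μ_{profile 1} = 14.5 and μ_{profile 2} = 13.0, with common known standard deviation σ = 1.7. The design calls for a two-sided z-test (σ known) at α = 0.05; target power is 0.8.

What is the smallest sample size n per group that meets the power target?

n = 21 per group

Standardized effect: d = |μ_{profile 1} − μ_{profile 2}| / σ = |14.5 − 13.0| / 1.7 = 0.8824
Set Φ(δ − 1.960) = 0.8; then δ − 1.960 = Φ⁻¹(0.8) = 0.842, giving δ = 2.802.
(For δ > 0 the lower-tail rejection region contributes negligibly to power, so the one-term inversion is standard.)
δ = d·√(n/2) ⇒ n = 2(δ/d)² = 2 × (2.802 / 0.8824)² = 20.16.
Round up to the next whole unit.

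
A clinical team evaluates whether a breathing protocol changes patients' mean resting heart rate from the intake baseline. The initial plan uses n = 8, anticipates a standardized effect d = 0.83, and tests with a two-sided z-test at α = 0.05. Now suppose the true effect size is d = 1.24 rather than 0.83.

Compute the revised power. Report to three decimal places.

Power ≈ 0.939

With d = 1.24: δ = d·√n = 1.24 × √8 = 3.5072. Critical value z_{0.025} = 1.960.
Revised power = Φ(δ − 1.960) + Φ(−δ − 1.960) = Φ(1.547) + Φ(-5.467) = 0.9391 + 0.0000 = 0.9391.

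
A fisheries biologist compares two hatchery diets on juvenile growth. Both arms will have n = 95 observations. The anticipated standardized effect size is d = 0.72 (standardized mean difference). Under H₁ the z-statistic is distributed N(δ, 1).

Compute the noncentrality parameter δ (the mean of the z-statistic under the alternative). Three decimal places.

The noncentrality parameter scales effect size by the design's sample-size factor: δ = d·√(n/2) = 0.72 × √(95/2) = 4.9623

δ ≈ 4.962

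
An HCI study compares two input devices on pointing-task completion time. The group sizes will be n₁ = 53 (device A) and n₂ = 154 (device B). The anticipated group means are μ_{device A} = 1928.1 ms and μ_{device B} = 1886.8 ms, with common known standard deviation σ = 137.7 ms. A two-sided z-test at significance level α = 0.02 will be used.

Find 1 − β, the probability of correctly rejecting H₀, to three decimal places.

Standardized effect: d = |μ_{device A} − μ_{device B}| / σ = |1928.1 − 1886.8| / 137.7 = 0.2999
Noncentrality parameter: δ = d / √(1/n₁ + 1/n₂) = 0.2999 / √(1/53 + 1/154) = 1.8833
Critical value for a two-sided test at α = 0.02: z_{α/2} = 2.326.
Power = Φ(δ − 2.326) + Φ(−δ − 2.326) = Φ(-0.443) + Φ(-4.210) = 0.3289 + 0.0000 = 0.3289.

Power ≈ 0.329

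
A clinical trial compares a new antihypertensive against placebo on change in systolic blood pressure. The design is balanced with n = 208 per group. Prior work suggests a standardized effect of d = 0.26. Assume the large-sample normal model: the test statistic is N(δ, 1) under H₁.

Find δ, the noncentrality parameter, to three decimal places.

δ ≈ 2.651

The noncentrality parameter scales effect size by the design's sample-size factor: δ = d·√(n/2) = 0.26 × √(208/2) = 2.6515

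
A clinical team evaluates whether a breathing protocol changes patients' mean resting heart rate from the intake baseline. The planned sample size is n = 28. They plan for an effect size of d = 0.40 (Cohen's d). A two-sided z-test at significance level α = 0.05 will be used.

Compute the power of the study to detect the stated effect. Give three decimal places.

Power ≈ 0.562

Noncentrality parameter: δ = d·√n = 0.40 × √28 = 2.1166
Two-sided α = 0.05 → critical value z_{0.025} = 1.960.
Power = Φ(δ − 1.960) + Φ(−δ − 1.960) = Φ(0.157) + Φ(-4.077) = 0.5622 + 0.0000 = 0.5623.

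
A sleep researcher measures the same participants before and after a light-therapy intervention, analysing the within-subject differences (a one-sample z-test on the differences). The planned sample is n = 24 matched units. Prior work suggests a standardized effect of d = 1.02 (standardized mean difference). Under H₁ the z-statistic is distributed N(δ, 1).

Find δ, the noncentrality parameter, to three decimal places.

The noncentrality parameter scales effect size by the design's sample-size factor: δ = d·√n = 1.02 × √24 = 4.9970

δ ≈ 4.997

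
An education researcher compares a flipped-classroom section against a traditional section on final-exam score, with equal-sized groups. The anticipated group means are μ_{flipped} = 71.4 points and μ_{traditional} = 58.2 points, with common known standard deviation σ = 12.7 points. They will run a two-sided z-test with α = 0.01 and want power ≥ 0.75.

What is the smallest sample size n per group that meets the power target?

n = 20 per group

Standardized effect: d = |μ_{flipped} − μ_{traditional}| / σ = |71.4 − 58.2| / 12.7 = 1.0394
For power 0.75 need Φ(δ − z_{0.005}) = 0.75, so δ = z_{0.005} + z_{0.25} = 2.576 + 0.674 = 3.250.
(The Φ(−δ − z_{α/2}) term is vanishingly small for δ > 0 and is dropped in the standard sample-size formula.)
δ = d·√(n/2) ⇒ n = 2(δ/d)² = 2 × (3.250 / 1.0394)² = 19.56.
Rounding up, n = 20 per group.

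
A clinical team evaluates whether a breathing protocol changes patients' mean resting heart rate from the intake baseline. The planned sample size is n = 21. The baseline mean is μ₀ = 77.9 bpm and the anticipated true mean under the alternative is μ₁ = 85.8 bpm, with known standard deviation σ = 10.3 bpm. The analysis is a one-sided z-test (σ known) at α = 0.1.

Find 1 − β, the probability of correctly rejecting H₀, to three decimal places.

Standardized effect: d = |μ₁ − μ₀| / σ = |85.8 − 77.9| / 10.3 = 0.7670
Noncentrality parameter: δ = d·√n = 0.7670 × √21 = 3.5148
Critical value for a one-sided test at α = 0.1: z_α = 1.282.
Power = P(Z > 1.282 − δ) = Φ(2.233) = 0.9872.

Power ≈ 0.987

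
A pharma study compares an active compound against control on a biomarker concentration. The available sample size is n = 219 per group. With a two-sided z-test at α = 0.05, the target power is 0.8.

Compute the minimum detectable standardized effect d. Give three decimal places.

Need Φ(δ − 1.960) = 0.8, so δ = 1.960 + 0.842 = 2.802.
(The second rejection-region term Φ(−δ − z_{α/2}) is negligible and dropped.)
δ = d·√(n/2) ⇒ d = δ/√(n/2) = 2.802/√(219/2) = 0.2677.

d ≈ 0.268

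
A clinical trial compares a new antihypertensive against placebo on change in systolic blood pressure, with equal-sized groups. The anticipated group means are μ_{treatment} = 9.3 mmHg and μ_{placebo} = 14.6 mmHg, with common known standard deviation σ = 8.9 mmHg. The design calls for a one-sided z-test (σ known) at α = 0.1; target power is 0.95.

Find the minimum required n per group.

Standardized effect: d = |μ_{treatment} − μ_{placebo}| / σ = |9.3 − 14.6| / 8.9 = 0.5955
For power 0.95 need Φ(δ − z_{0.1}) = 0.95, so δ = z_{0.1} + z_{0.05} = 1.282 + 1.645 = 2.926.
δ = d·√(n/2) ⇒ n = 2(δ/d)² = 2 × (2.926 / 0.5955)² = 48.30.
Round up to the next whole unit.

n = 49 per group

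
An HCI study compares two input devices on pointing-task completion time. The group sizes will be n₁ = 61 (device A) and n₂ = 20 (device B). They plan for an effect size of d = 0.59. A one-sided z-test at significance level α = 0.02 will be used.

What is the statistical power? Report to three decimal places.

Noncentrality parameter: λ = d / √(1/n₁ + 1/n₂) = 0.59 / √(1/61 + 1/20) = 2.2898
Critical value for a one-sided test at α = 0.02: z_α = 2.054.
Power = Φ(λ − 2.054) = Φ(0.236) = 0.5933.

Power ≈ 0.593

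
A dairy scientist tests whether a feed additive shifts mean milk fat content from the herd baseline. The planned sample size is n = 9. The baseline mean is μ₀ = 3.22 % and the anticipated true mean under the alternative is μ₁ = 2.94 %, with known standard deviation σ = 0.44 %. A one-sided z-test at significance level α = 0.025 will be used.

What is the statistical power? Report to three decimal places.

Power ≈ 0.480

Standardized effect: d = |μ₁ − μ₀| / σ = |2.94 − 3.22| / 0.44 = 0.6364
Noncentrality parameter: δ = d·√n = 0.6364 × √9 = 1.9091
Critical value for a one-sided test at α = 0.025: z_α = 1.960.
Power = P(Z > 1.960 − δ) = Φ(-0.051) = 0.4797.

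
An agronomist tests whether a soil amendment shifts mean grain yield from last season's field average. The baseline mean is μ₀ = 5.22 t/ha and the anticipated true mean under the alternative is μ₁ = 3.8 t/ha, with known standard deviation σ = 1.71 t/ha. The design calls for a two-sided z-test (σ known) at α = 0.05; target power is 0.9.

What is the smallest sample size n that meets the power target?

Standardized effect: d = |μ₁ − μ₀| / σ = |3.8 − 5.22| / 1.71 = 0.8304
Set Φ(δ − 1.960) = 0.9; then δ − 1.960 = Φ⁻¹(0.9) = 1.282, giving δ = 3.242.
(Ignoring the negligible lower-tail rejection probability gives the usual closed-form inversion.)
δ = d·√n ⇒ n = (δ/d)² = (3.242 / 0.8304)² = 15.24.
Round up to the next whole unit.

n = 16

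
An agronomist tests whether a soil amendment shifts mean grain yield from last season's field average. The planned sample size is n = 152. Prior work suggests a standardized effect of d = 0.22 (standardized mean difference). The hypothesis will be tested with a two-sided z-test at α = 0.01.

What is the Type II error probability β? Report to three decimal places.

β ≈ 0.446

Noncentrality parameter: δ = d·√n = 0.22 × √152 = 2.7123
Critical value for a two-sided test at α = 0.01: z_{α/2} = 2.576.
Power = Φ(δ − 2.576) + Φ(−δ − 2.576) = Φ(0.137) + Φ(-5.288) = 0.5543 + 0.0000 = 0.5543.
Type II error: β = 1 − power = 1 − 0.5543 = 0.4457.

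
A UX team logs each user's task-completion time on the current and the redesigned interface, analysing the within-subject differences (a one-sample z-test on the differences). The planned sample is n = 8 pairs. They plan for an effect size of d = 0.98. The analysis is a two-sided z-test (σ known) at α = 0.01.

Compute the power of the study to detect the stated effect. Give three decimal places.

Noncentrality parameter: δ = d·√n = 0.98 × √8 = 2.7719
Two-sided α = 0.01 → critical value z_{0.005} = 2.576.
Power = Φ(δ − 2.576) + Φ(−δ − 2.576) = Φ(0.196) + Φ(-5.348) = 0.5777 + 0.0000 = 0.5777.

Power ≈ 0.578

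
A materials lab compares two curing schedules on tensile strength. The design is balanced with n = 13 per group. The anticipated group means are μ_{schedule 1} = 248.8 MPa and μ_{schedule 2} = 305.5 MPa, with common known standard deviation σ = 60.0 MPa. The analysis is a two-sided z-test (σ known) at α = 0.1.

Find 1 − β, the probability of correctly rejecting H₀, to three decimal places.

Standardized effect: d = |μ_{schedule 1} − μ_{schedule 2}| / σ = |248.8 − 305.5| / 60.0 = 0.9450
Noncentrality parameter: δ = d·√(n/2) = 0.9450 × √(13/2) = 2.4093
Two-sided α = 0.1 → critical value z_{0.05} = 1.645.
Power = Φ(δ − 1.645) + Φ(−δ − 1.645) = Φ(0.764) + Φ(-4.054) = 0.7777 + 0.0000 = 0.7777.

Power ≈ 0.778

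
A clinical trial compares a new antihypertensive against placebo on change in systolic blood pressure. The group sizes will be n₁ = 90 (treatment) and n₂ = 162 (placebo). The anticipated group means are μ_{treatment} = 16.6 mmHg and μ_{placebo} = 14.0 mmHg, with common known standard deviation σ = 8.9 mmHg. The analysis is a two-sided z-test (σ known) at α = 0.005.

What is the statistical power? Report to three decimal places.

Standardized effect: d = |μ_{treatment} − μ_{placebo}| / σ = |16.6 − 14.0| / 8.9 = 0.2921
Noncentrality parameter: δ = d / √(1/n₁ + 1/n₂) = 0.2921 / √(1/90 + 1/162) = 2.2221
Two-sided α = 0.005 → critical value z_{0.0025} = 2.807.
Power = Φ(δ − 2.807) + Φ(−δ − 2.807) = Φ(-0.585) + Φ(-5.029) = 0.2793 + 0.0000 = 0.2793.

Power ≈ 0.279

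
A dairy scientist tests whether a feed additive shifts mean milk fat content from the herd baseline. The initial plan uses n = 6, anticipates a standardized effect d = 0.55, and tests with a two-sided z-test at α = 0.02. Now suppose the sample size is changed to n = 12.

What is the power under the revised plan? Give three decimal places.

Power ≈ 0.337

With n = 12: δ = d·√n = 0.55 × √12 = 1.9053. Critical value z_{0.01} = 2.326.
Revised power = Φ(δ − 2.326) + Φ(−δ − 2.326) = Φ(-0.421) + Φ(-4.232) = 0.3368 + 0.0000 = 0.3369.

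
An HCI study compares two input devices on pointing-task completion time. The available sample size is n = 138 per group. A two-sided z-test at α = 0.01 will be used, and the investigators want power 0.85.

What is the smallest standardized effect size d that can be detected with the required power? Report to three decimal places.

Need Φ(δ − 2.576) = 0.85, so δ = 2.576 + 1.036 = 3.612.
(The second rejection-region term Φ(−δ − z_{α/2}) is negligible and dropped.)
δ = d·√(n/2) ⇒ d = δ/√(n/2) = 3.612/√(138/2) = 0.4349.

d ≈ 0.435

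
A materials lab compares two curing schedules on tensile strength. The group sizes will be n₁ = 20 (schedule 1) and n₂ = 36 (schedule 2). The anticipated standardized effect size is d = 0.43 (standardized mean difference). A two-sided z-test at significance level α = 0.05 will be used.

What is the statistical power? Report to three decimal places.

Noncentrality parameter: δ = d / √(1/n₁ + 1/n₂) = 0.43 / √(1/20 + 1/36) = 1.5418
Two-sided α = 0.05 → critical value z_{0.025} = 1.960.
Power = Φ(δ − 1.960) + Φ(−δ − 1.960) = Φ(-0.418) + Φ(-3.502) = 0.3379 + 0.0002 = 0.3382.

Power ≈ 0.338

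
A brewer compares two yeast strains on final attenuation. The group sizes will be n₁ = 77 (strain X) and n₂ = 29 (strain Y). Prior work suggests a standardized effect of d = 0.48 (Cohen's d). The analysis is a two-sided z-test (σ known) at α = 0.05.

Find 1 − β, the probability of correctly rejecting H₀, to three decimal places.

Power ≈ 0.596

Noncentrality parameter: δ = d / √(1/n₁ + 1/n₂) = 0.48 / √(1/77 + 1/29) = 2.2031
Critical value for a two-sided test at α = 0.05: z_{α/2} = 1.960.
Power = Φ(δ − 1.960) + Φ(−δ − 1.960) = Φ(0.243) + Φ(-4.163) = 0.5960 + 0.0000 = 0.5961.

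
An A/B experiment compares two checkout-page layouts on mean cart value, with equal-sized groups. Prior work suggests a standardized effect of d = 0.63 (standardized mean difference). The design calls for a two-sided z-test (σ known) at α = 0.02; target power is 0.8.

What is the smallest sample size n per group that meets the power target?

For power 0.8 need Φ(δ − z_{0.01}) = 0.8, so δ = z_{0.01} + z_{0.20} = 2.326 + 0.842 = 3.168.
(The Φ(−δ − z_{α/2}) term is vanishingly small for δ > 0 and is dropped in the standard sample-size formula.)
δ = d·√(n/2) ⇒ n = 2(δ/d)² = 2 × (3.168 / 0.63)² = 50.57.
Rounding up, n = 51 per group.

n = 51 per group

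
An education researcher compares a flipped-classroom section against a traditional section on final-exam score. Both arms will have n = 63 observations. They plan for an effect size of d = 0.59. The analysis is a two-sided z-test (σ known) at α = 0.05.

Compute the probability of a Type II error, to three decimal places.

β ≈ 0.088

Noncentrality parameter: δ = d·√(n/2) = 0.59 × √(63/2) = 3.3114
Critical value for a two-sided test at α = 0.05: z_{α/2} = 1.960.
Power = Φ(δ − 1.960) + Φ(−δ − 1.960) = Φ(1.351) + Φ(-5.271) = 0.9117 + 0.0000 = 0.9117.
Type II error: β = 1 − power = 1 − 0.9117 = 0.0883.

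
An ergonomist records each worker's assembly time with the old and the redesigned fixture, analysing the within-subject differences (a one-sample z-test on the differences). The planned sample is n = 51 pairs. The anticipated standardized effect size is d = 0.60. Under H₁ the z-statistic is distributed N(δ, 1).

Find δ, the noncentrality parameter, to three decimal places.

δ ≈ 4.285

The noncentrality parameter scales effect size by the design's sample-size factor: δ = d·√n = 0.60 × √51 = 4.2849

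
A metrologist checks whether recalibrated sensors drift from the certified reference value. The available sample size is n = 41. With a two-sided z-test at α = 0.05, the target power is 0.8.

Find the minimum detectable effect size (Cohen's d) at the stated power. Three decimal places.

Need Φ(δ − 1.960) = 0.8, so δ = 1.960 + 0.842 = 2.802.
(Lower-tail contribution to power is negligible for δ > 0.)
δ = d·√n ⇒ d = δ/√n = 2.802/√41 = 0.4375.

d ≈ 0.438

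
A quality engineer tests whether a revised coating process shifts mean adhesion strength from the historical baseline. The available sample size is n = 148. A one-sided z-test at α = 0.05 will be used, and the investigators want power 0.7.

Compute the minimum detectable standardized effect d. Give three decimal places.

d ≈ 0.178

Need Φ(δ − 1.645) = 0.7, so δ = 1.645 + 0.524 = 2.169.
δ = d·√n ⇒ d = δ/√n = 2.169/√148 = 0.1783.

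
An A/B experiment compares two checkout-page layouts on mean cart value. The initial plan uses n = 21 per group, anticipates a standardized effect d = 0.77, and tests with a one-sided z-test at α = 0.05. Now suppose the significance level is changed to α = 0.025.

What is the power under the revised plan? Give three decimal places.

δ = d·√(n/2) = 0.77 × √(21/2) = 2.4951 (unchanged). New critical value: z_{0.025} = 1.960.
Revised power = Φ(δ − 1.960) = Φ(0.535) = 0.7037.

Power ≈ 0.704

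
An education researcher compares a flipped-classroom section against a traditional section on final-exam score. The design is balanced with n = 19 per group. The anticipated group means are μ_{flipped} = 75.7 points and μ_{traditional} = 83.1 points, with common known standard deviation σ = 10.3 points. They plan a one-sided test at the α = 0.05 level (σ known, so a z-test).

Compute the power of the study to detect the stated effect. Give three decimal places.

Standardized effect: d = |μ_{flipped} − μ_{traditional}| / σ = |75.7 − 83.1| / 10.3 = 0.7184
Noncentrality parameter: δ = d·√(n/2) = 0.7184 × √(19/2) = 2.2144
One-sided α = 0.05 → critical value z_{0.05} = 1.645.
Power = Φ(δ − 1.645) = Φ(0.570) = 0.7155.

Power ≈ 0.716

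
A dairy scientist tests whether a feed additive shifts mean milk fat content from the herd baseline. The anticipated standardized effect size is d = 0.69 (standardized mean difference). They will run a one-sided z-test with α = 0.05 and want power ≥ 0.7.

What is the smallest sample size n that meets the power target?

Set Φ(δ − 1.645) = 0.7; then δ − 1.645 = Φ⁻¹(0.7) = 0.524, giving δ = 2.169.
δ = d·√n ⇒ n = (δ/d)² = (2.169 / 0.69)² = 9.88.
Round up to the next whole unit.

n = 10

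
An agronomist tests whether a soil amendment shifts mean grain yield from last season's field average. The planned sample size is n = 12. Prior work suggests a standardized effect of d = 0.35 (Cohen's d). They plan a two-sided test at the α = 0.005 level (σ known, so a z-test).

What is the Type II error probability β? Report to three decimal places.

Noncentrality parameter: δ = d·√n = 0.35 × √12 = 1.2124
Two-sided α = 0.005 → critical value z_{0.0025} = 2.807.
Power = Φ(δ − 2.807) + Φ(−δ − 2.807) = Φ(-1.595) + Φ(-4.019) = 0.0554 + 0.0000 = 0.0554.
Type II error: β = 1 − power = 1 − 0.0554 = 0.9446.

β ≈ 0.945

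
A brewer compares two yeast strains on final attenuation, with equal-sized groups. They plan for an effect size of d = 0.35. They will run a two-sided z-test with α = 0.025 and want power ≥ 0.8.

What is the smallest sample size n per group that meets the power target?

Set Φ(δ − 2.241) = 0.8; then δ − 2.241 = Φ⁻¹(0.8) = 0.842, giving δ = 3.083.
(For δ > 0 the lower-tail rejection region contributes negligibly to power, so the one-term inversion is standard.)
δ = d·√(n/2) ⇒ n = 2(δ/d)² = 2 × (3.083 / 0.35)² = 155.18.
Rounding up, n = 156 per group.

n = 156 per group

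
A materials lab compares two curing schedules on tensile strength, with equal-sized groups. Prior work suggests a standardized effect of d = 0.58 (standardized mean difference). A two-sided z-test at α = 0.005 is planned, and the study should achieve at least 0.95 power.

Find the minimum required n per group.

Set Φ(δ − 2.807) = 0.95; then δ − 2.807 = Φ⁻¹(0.95) = 1.645, giving δ = 4.452.
(The Φ(−δ − z_{α/2}) term is vanishingly small for δ > 0 and is dropped in the standard sample-size formula.)
δ = d·√(n/2) ⇒ n = 2(δ/d)² = 2 × (4.452 / 0.58)² = 117.83.
Rounding up, n = 118 per group.

n = 118 per group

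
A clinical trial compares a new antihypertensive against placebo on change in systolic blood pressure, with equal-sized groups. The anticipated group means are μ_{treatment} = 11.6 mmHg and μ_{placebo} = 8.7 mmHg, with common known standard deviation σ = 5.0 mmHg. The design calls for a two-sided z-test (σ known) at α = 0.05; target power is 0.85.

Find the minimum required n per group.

n = 54 per group

Standardized effect: d = |μ_{treatment} − μ_{placebo}| / σ = |11.6 − 8.7| / 5.0 = 0.5800
For power 0.85 need Φ(δ − z_{0.025}) = 0.85, so δ = z_{0.025} + z_{0.15} = 1.960 + 1.036 = 2.996.
(For δ > 0 the lower-tail rejection region contributes negligibly to power, so the one-term inversion is standard.)
δ = d·√(n/2) ⇒ n = 2(δ/d)² = 2 × (2.996 / 0.5800)² = 53.38.
Round up to the next whole unit.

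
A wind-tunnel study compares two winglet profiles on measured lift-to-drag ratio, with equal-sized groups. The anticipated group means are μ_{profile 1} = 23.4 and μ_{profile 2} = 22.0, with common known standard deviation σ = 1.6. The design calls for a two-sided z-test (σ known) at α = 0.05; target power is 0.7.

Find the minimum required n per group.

Standardized effect: d = |μ_{profile 1} − μ_{profile 2}| / σ = |23.4 − 22.0| / 1.6 = 0.8750
Set Φ(δ − 1.960) = 0.7; then δ − 1.960 = Φ⁻¹(0.7) = 0.524, giving δ = 2.484.
(Ignoring the negligible lower-tail rejection probability gives the usual closed-form inversion.)
δ = d·√(n/2) ⇒ n = 2(δ/d)² = 2 × (2.484 / 0.8750)² = 16.12.
Rounding up, n = 17 per group.

n = 17 per group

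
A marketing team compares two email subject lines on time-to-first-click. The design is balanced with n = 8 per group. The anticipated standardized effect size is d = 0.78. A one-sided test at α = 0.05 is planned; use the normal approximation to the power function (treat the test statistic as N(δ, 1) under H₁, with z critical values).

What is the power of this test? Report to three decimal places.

Noncentrality parameter: δ = d·√(n/2) = 0.78 × √(8/2) = 1.5600
Critical value for a one-sided test at α = 0.05: z_α = 1.645.
Power = Φ(δ − 1.645) = Φ(-0.085) = 0.4662.

Power ≈ 0.466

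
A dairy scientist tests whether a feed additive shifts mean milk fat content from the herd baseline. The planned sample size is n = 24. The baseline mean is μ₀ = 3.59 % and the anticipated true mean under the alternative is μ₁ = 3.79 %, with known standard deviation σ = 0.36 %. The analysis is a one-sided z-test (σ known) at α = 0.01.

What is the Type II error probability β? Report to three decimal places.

Standardized effect: d = |μ₁ − μ₀| / σ = |3.79 − 3.59| / 0.36 = 0.5556
Noncentrality parameter: δ = d·√n = 0.5556 × √24 = 2.7217
Critical value for a one-sided test at α = 0.01: z_α = 2.326.
Power = P(Z > 2.326 − δ) = Φ(0.395) = 0.6537.
Type II error: β = 1 − power = 1 − 0.6537 = 0.3463.

β ≈ 0.346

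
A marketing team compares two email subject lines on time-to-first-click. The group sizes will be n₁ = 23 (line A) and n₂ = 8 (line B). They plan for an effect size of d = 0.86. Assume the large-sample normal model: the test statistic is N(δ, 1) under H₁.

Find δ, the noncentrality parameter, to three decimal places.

δ ≈ 2.095

δ = d / √(1/n₁ + 1/n₂) = 0.86 / √(1/23 + 1/8) = 2.0952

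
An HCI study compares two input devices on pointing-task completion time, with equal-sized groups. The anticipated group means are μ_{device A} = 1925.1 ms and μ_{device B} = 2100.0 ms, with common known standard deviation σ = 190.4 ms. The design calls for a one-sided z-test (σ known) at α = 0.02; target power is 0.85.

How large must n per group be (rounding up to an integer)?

n = 23 per group

Standardized effect: d = |μ_{device A} − μ_{device B}| / σ = |1925.1 − 2100.0| / 190.4 = 0.9186
Set Φ(δ − 2.054) = 0.85; then δ − 2.054 = Φ⁻¹(0.85) = 1.036, giving δ = 3.090.
δ = d·√(n/2) ⇒ n = 2(δ/d)² = 2 × (3.090 / 0.9186)² = 22.63.
Rounding up, n = 23 per group.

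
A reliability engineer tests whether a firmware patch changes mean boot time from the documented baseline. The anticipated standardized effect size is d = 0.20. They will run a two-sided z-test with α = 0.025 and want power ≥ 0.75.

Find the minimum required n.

Set Φ(δ − 2.241) = 0.75; then δ − 2.241 = Φ⁻¹(0.75) = 0.674, giving δ = 2.916.
(For δ > 0 the lower-tail rejection region contributes negligibly to power, so the one-term inversion is standard.)
δ = d·√n ⇒ n = (δ/d)² = (2.916 / 0.20)² = 212.56.
Rounding up, n = 213.

n = 213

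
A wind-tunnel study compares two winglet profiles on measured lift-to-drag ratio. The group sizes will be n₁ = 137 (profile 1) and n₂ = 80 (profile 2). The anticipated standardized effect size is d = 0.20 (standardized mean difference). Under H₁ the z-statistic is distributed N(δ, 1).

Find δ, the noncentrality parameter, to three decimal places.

δ ≈ 1.421

δ = d / √(1/n₁ + 1/n₂) = 0.20 / √(1/137 + 1/80) = 1.4214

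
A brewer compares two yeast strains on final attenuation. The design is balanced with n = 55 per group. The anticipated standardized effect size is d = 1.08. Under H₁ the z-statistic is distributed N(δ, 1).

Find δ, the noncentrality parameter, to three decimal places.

δ ≈ 5.664

The noncentrality parameter scales effect size by the design's sample-size factor: δ = d·√(n/2) = 1.08 × √(55/2) = 5.6636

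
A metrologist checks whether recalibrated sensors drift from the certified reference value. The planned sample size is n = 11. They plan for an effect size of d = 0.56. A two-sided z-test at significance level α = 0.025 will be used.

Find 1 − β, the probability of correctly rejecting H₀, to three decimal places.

Power ≈ 0.350

Noncentrality parameter: δ = d·√n = 0.56 × √11 = 1.8573
Two-sided α = 0.025 → critical value z_{0.0125} = 2.241.
Power = Φ(δ − 2.241) + Φ(−δ − 2.241) = Φ(-0.384) + Φ(-4.099) = 0.3505 + 0.0000 = 0.3505.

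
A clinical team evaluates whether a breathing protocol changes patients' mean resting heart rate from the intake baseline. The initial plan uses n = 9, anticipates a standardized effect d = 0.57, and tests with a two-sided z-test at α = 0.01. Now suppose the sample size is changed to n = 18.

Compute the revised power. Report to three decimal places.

With n = 18: δ = d·√n = 0.57 × √18 = 2.4183. Critical value z_{0.005} = 2.576.
Revised power = Φ(δ − 2.576) + Φ(−δ − 2.576) = Φ(-0.158) + Φ(-4.994) = 0.4374 + 0.0000 = 0.4374.

Power ≈ 0.437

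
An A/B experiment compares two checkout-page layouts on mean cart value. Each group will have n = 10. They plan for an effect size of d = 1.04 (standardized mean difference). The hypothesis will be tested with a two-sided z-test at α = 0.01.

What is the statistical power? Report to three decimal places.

Noncentrality parameter: λ = d·√(n/2) = 1.04 × √(10/2) = 2.3255
Two-sided α = 0.01 → critical value z_{0.005} = 2.576.
Power = Φ(λ − 2.576) + Φ(−λ − 2.576) = Φ(-0.250) + Φ(-4.901) = 0.4012 + 0.0000 = 0.4012.

Power ≈ 0.401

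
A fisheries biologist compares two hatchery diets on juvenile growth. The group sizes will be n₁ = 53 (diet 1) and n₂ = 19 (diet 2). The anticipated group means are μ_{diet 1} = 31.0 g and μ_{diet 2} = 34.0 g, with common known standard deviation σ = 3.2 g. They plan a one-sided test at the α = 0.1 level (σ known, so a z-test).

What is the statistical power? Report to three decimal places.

Standardized effect: d = |μ_{diet 1} − μ_{diet 2}| / σ = |31.0 − 34.0| / 3.2 = 0.9375
Noncentrality parameter: δ = d / √(1/n₁ + 1/n₂) = 0.9375 / √(1/53 + 1/19) = 3.5061
Critical value for a one-sided test at α = 0.1: z_α = 1.282.
Power = Φ(δ − 1.282) = Φ(2.225) = 0.9869.

Power ≈ 0.987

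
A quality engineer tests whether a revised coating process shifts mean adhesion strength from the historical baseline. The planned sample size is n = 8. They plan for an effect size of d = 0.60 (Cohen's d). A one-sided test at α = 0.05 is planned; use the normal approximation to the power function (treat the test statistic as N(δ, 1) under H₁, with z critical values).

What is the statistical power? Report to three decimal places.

Noncentrality parameter: δ = d·√n = 0.60 × √8 = 1.6971
One-sided α = 0.05 → critical value z_{0.05} = 1.645.
Power = Φ(δ − 1.645) = Φ(0.052) = 0.5208.

Power ≈ 0.521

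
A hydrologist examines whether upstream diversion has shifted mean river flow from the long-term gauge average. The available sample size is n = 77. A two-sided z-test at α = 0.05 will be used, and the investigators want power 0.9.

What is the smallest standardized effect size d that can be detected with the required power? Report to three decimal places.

d ≈ 0.369

Required noncentrality: δ = z_{0.025} + z_{0.10} = 1.960 + 1.282 = 3.242.
(The second rejection-region term Φ(−δ − z_{α/2}) is negligible and dropped.)
δ = d·√n ⇒ d = δ/√n = 3.242/√77 = 0.3694.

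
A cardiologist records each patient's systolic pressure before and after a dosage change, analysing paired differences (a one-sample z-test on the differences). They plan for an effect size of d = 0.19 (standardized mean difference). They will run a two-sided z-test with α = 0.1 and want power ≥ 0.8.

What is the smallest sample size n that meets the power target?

n = 172

Set Φ(δ − 1.645) = 0.8; then δ − 1.645 = Φ⁻¹(0.8) = 0.842, giving δ = 2.486.
(The Φ(−δ − z_{α/2}) term is vanishingly small for δ > 0 and is dropped in the standard sample-size formula.)
δ = d·√n ⇒ n = (δ/d)² = (2.486 / 0.19)² = 171.26.
Rounding up, n = 172.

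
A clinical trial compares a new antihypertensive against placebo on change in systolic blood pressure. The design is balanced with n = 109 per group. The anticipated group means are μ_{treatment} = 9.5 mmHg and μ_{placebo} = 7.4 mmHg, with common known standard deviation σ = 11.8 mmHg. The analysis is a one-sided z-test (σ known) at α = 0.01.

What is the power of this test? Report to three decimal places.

Standardized effect: d = |μ_{treatment} − μ_{placebo}| / σ = |9.5 − 7.4| / 11.8 = 0.1780
Noncentrality parameter: λ = d·√(n/2) = 0.1780 × √(109/2) = 1.3138
One-sided α = 0.01 → critical value z_{0.01} = 2.326.
Power = Φ(λ − 2.326) = Φ(-1.013) = 0.1556.

Power ≈ 0.156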